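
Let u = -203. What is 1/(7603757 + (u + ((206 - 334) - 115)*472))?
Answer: 1/7488858 ≈ 1.3353e-7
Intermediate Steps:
1/(7603757 + (u + ((206 - 334) - 115)*472)) = 1/(7603757 + (-203 + ((206 - 334) - 115)*472)) = 1/(7603757 + (-203 + (-128 - 115)*472)) = 1/(7603757 + (-203 - 243*472)) = 1/(7603757 + (-203 - 114696)) = 1/(7603757 - 114899) = 1/7488858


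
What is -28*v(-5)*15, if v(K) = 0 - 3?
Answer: 1260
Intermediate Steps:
v(K) = -3
-28*v(-5)*15 = -28*(-3)*15 = 84*15 = 1260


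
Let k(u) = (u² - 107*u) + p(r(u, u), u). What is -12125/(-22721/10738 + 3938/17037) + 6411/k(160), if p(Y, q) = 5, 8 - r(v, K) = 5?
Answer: 18823532246943213/2925725009005 ≈ 6433.8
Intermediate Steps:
r(v, K) = 3 (r(v, K) = 8 - 1*5 = 8 - 5 = 3)
k(u) = 5 + u² - 107*u (k(u) = (u² - 107*u) + 5 = 5 + u² - 107*u)
-12125/(-22721/10738 + 3938/17037) + 6411/k(160) = -12125/(-22721/10738 + 3938/17037) + 6411/(5 + 160² - 107*160) = -12125/(-22721*1/10738 + 3938*(1/17037)) + 6411/(5 + 25600 - 17120) = -12125/(-22721/10738 + 3938/17037) + 6411/8485 = -12125/(-344811433/182943306) + 6411*(1/8485) = -12125*(-182943306/344811433) + 6411/8485 = 2218187585250/344811433 + 6411/8485 = 18823532246943213/2925725009005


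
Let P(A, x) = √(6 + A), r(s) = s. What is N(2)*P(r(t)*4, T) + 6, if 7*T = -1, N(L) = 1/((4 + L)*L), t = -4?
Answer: 6 + I*√10/12 ≈ 6.0 + 0.26352*I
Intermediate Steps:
N(L) = 1/(L*(4 + L))
T = -⅐ (T = (⅐)*(-1) = -⅐ ≈ -0.14286)
N(2)*P(r(t)*4, T) + 6 = (1/(2*(4 + 2)))*√(6 - 4*4) + 6 = ((½)/6)*√(6 - 16) + 6 = ((½)*(⅙))*√(-10) + 6 = (I*√10)/12 + 6 = I*√10/12 + 6 = 6 + I*√10/12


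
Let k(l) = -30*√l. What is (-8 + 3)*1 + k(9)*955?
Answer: -85955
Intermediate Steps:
(-8 + 3)*1 + k(9)*955 = (-8 + 3)*1 - 30*√9*955 = -5*1 - 30*3*955 = -5 - 90*955 = -5 - 85950 = -85955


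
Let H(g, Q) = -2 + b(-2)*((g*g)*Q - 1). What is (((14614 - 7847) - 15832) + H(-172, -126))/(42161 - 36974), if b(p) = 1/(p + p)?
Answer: 175777/988 ≈ 177.91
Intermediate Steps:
b(p) = 1/(2*p)
H(g, Q) = -7/4 - Q*g**2/4 (H(g, Q) = -2 + ((1/2)/(-2))*((g*g)*Q - 1) = -2 + ((1/2)*(-1/2))*(g**2*Q - 1) = -2 - (Q*g**2 - 1)/4 = -2 - (-1 + Q*g**2)/4 = -2 + (1/4 - Q*g**2/4) = -7/4 - Q*g**2/4)
(((14614 - 7847) - 15832) + H(-172, -126))/(42161 - 36974) = (((14614 - 7847) - 15832) + (-7/4 - 1/4*(-126)*(-172)**2))/(42161 - 36974) = ((6767 - 15832) + (-7/4 - 1/4*(-126)*29584))/5187 = (-9065 + (-7/4 + 931896))*(1/5187) = (-9065 + 3727577/4)*(1/5187) = (3691317/4)*(1/5187) = 175777/988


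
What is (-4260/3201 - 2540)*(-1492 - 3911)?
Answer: 14650774800/1067 ≈ 1.3731e+7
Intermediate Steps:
(-4260/3201 - 2540)*(-1492 - 3911) = (-4260*1/3201 - 2540)*(-5403) = (-1420/1067 - 2540)*(-5403) = -2711600/1067*(-5403) = 14650774800/1067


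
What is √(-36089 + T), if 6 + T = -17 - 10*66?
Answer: 2*I*√9193 ≈ 191.76*I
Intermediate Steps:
T = -683 (T = -6 + (-17 - 10*66) = -6 + (-17 - 660) = -6 - 677 = -683)
√(-36089 + T) = √(-36089 - 683) = √(-36772) = 2*I*√9193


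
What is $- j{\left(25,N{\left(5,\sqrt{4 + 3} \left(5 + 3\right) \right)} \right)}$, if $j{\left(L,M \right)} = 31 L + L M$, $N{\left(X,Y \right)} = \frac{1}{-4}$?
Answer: $- \frac{3075}{4} \approx -768.75$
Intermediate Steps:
$N{\left(X,Y \right)} = - \frac{1}{4}$
$- j{\left(25,N{\left(5,\sqrt{4 + 3} \left(5 + 3\right) \right)} \right)} = - 25 \left(31 - \frac{1}{4}\right) = - \frac{25 \cdot 123}{4} = \left(-1\right) \frac{3075}{4} = - \frac{3075}{4}$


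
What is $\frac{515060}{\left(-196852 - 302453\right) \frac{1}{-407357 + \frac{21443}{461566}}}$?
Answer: $\frac{461155585385534}{1097439103} \approx 4.2021 \cdot 10^{5}$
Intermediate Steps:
$\frac{515060}{\left(-196852 - 302453\right) \frac{1}{-407357 + \frac{21443}{461566}}} = \frac{515060}{\left(-499305\right) \frac{1}{-407357 + 21443 \cdot \frac{1}{461566}}} = \frac{515060}{\left(-499305\right) \frac{1}{-407357 + \frac{21443}{461566}}} = \frac{515060}{\left(-499305\right) \frac{1}{- \frac{188022119619}{461566}}} = \frac{515060}{\left(-499305\right) \left(- \frac{461566}{188022119619}\right)} = \frac{515060}{\frac{76820737210}{62674039873}} = 515060 \cdot \frac{62674039873}{76820737210} = \frac{461155585385534}{1097439103}$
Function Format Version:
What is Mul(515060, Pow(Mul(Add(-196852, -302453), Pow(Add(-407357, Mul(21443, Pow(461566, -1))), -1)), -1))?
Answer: Rational(461155585385534, 1097439103) ≈ 4.2021e+5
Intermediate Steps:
Mul(515060, Pow(Mul(Add(-196852, -302453), Pow(Add(-407357, Mul(21443, Pow(461566, -1))), -1)), -1)) = Mul(515060, Pow(Mul(-499305, Pow(Add(-407357, Mul(21443, Rational(1, 461566))), -1)), -1)) = Mul(515060, Pow(Mul(-499305, Pow(Add(-407357, Rational(21443, 461566)), -1)), -1)) = Mul(515060, Pow(Mul(-499305, Pow(Rational(-188022119619, 461566), -1)), -1)) = Mul(515060, Pow(Mul(-499305, Rational(-461566, 188022119619)), -1)) = Mul(515060, Pow(Rational(76820737210, 62674039873), -1)) = Mul(515060, Rational(62674039873, 76820737210)) = Rational(461155585385534, 1097439103)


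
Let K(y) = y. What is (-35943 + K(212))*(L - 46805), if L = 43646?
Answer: 112874229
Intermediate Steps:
(-35943 + K(212))*(L - 46805) = (-35943 + 212)*(43646 - 46805) = -35731*(-3159) = 112874229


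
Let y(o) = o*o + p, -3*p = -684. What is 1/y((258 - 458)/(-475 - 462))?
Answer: 877969/200216932 ≈ 0.0043851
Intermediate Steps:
p = 228 (p = -⅓*(-684) = 228)
y(o) = 228 + o² (y(o) = o*o + 228 = o² + 228 = 228 + o²)
1/y((258 - 458)/(-475 - 462)) = 1/(228 + ((258 - 458)/(-475 - 462))²) = 1/(228 + (-200/(-937))²) = 1/(228 + (-200*(-1/937))²) = 1/(228 + (200/937)²) = 1/(228 + 40000/877969) = 1/(200216932/877969) = 877969/200216932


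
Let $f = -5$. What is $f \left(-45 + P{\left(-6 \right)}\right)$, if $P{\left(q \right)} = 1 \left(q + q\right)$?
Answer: $285$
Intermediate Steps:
$P{\left(q \right)} = 2 q$ ($P{\left(q \right)} = 1 \cdot 2 q = 2 q$)
$f \left(-45 + P{\left(-6 \right)}\right) = - 5 \left(-45 + 2 \left(-6\right)\right) = - 5 \left(-45 - 12\right) = \left(-5\right) \left(-57\right) = 285$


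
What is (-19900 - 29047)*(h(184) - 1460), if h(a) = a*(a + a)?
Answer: -3242836644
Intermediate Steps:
h(a) = 2*a² (h(a) = a*(2*a) = 2*a²)
(-19900 - 29047)*(h(184) - 1460) = (-19900 - 29047)*(2*184² - 1460) = -48947*(2*33856 - 1460) = -48947*(67712 - 1460) = -48947*66252 = -3242836644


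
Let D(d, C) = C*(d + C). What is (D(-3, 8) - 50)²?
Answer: 100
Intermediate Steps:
D(d, C) = C*(C + d)
(D(-3, 8) - 50)² = (8*(8 - 3) - 50)² = (8*5 - 50)² = (40 - 50)² = (-10)² = 100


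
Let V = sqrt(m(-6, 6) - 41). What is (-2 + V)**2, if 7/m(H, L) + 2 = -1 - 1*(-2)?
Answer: -44 - 16*I*sqrt(3) ≈ -44.0 - 27.713*I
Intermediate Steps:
m(H, L) = -7 (m(H, L) = 7/(-2 + (-1 - 1*(-2))) = 7/(-2 + (-1 + 2)) = 7/(-2 + 1) = 7/(-1) = 7*(-1) = -7)
V = 4*I*sqrt(3) (V = sqrt(-7 - 41) = sqrt(-48) = 4*I*sqrt(3) ≈ 6.9282*I)
(-2 + V)**2 = (-2 + 4*I*sqrt(3))**2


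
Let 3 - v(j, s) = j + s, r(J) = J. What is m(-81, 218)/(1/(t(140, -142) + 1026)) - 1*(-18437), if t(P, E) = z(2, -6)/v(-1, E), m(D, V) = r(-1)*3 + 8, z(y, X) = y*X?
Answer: 1720361/73 ≈ 23567.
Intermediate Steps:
v(j, s) = 3 - j - s (v(j, s) = 3 - (j + s) = 3 + (-j - s) = 3 - j - s)
z(y, X) = X*y
m(D, V) = 5 (m(D, V) = -1*3 + 8 = -3 + 8 = 5)
t(P, E) = -12/(4 - E) (t(P, E) = (-6*2)/(3 - 1*(-1) - E) = -12/(3 + 1 - E) = -12/(4 - E))
m(-81, 218)/(1/(t(140, -142) + 1026)) - 1*(-18437) = 5/(1/(12/(-4 - 142) + 1026)) - 1*(-18437) = 5/(1/(12/(-146) + 1026)) + 18437 = 5/(1/(12*(-1/146) + 1026)) + 18437 = 5/(1/(-6/73 + 1026)) + 18437 = 5/(1/(74892/73)) + 18437 = 5/(73/74892) + 18437 = 5*(74892/73) + 18437 = 374460/73 + 18437 = 1720361/73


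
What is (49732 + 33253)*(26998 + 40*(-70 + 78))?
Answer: 2266984230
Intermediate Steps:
(49732 + 33253)*(26998 + 40*(-70 + 78)) = 82985*(26998 + 40*8) = 82985*(26998 + 320) = 82985*27318 = 2266984230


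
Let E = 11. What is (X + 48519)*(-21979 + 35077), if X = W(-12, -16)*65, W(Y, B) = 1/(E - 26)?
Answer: 635445104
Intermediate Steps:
W(Y, B) = -1/15 (W(Y, B) = 1/(11 - 26) = 1/(-15) = -1/15)
X = -13/3 (X = -1/15*65 = -13/3 ≈ -4.3333)
(X + 48519)*(-21979 + 35077) = (-13/3 + 48519)*(-21979 + 35077) = (145544/3)*13098 = 635445104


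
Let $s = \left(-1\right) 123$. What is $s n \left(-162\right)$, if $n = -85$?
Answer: $-1693710$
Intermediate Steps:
$s = -123$
$s n \left(-162\right) = \left(-123\right) \left(-85\right) \left(-162\right) = 10455 \left(-162\right) = -1693710$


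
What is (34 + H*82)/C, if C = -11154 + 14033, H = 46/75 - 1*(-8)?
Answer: 55522/215925 ≈ 0.25714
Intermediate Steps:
H = 646/75 (H = 46*(1/75) + 8 = 46/75 + 8 = 646/75 ≈ 8.6133)
C = 2879
(34 + H*82)/C = (34 + (646/75)*82)/2879 = (34 + 52972/75)*(1/2879) = (55522/75)*(1/2879) = 55522/215925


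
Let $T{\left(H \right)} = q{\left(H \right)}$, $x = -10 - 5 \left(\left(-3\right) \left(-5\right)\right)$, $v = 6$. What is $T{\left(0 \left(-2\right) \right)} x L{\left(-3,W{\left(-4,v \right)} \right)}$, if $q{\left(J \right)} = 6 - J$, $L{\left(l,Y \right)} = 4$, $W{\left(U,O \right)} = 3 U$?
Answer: $-2040$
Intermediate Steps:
$x = -85$ ($x = -10 - 5 \cdot 15 = -10 - 75 = -85$)
$T{\left(H \right)} = 6 - H$
$T{\left(0 \left(-2\right) \right)} x L{\left(-3,W{\left(-4,v \right)} \right)} = \left(6 - 0 \left(-2\right)\right) \left(-85\right) 4 = \left(6 - 0\right) \left(-85\right) 4 = \left(6 + 0\right) \left(-85\right) 4 = 6 \left(-85\right) 4 = \left(-510\right) 4 = -2040$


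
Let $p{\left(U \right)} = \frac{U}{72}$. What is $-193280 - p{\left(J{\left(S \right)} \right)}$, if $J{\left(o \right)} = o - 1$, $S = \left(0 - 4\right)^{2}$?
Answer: $- \frac{4638725}{24} \approx -1.9328 \cdot 10^{5}$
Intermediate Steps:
$S = 16$ ($S = \left(-4\right)^{2} = 16$)
$J{\left(o \right)} = -1 + o$
$p{\left(U \right)} = \frac{U}{72}$ ($p{\left(U \right)} = U \frac{1}{72} = \frac{U}{72}$)
$-193280 - p{\left(J{\left(S \right)} \right)} = -193280 - \frac{-1 + 16}{72} = -193280 - \frac{1}{72} \cdot 15 = -193280 - \frac{5}{24} = - \frac{4638725}{24}$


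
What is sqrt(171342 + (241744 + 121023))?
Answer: sqrt(534109) ≈ 730.83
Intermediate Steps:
sqrt(171342 + (241744 + 121023)) = sqrt(171342 + 362767) = sqrt(534109)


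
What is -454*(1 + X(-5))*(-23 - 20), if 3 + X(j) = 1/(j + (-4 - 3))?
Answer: -244025/6 ≈ -40671.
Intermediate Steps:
X(j) = -3 + 1/(-7 + j) (X(j) = -3 + 1/(j + (-4 - 3)) = -3 + 1/(j - 7) = -3 + 1/(-7 + j))
-454*(1 + X(-5))*(-23 - 20) = -454*(1 + (22 - 3*(-5))/(-7 - 5))*(-23 - 20) = -454*(1 + (22 + 15)/(-12))*(-43) = -454*(1 - 1/12*37)*(-43) = -454*(1 - 37/12)*(-43) = -(-5675)*(-43)/6 = -454*1075/12 = -244025/6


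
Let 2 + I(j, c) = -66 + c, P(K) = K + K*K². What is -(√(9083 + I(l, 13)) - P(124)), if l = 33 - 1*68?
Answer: 1906748 - 2*√2257 ≈ 1.9067e+6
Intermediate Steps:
P(K) = K + K³
l = -35 (l = 33 - 68 = -35)
I(j, c) = -68 + c (I(j, c) = -2 + (-66 + c) = -68 + c)
-(√(9083 + I(l, 13)) - P(124)) = -(√(9083 + (-68 + 13)) - (124 + 124³)) = -(√(9083 - 55) - (124 + 1906624)) = -(√9028 - 1*1906748) = -(2*√2257 - 1906748) = -(-1906748 + 2*√2257) = 1906748 - 2*√2257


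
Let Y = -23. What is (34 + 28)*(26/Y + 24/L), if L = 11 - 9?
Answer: 15500/23 ≈ 673.91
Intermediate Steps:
L = 2
(34 + 28)*(26/Y + 24/L) = (34 + 28)*(26/(-23) + 24/2) = 62*(26*(-1/23) + 24*(1/2)) = 62*(-26/23 + 12) = 62*(250/23) = 15500/23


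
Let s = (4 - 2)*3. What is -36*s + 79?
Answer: -137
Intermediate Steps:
s = 6 (s = 2*3 = 6)
-36*s + 79 = -36*6 + 79 = -216 + 79 = -137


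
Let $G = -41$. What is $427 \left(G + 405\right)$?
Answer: $155428$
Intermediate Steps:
$427 \left(G + 405\right) = 427 \left(-41 + 405\right) = 427 \cdot 364 = 155428$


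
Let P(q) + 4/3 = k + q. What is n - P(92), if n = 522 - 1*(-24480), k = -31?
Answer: 74827/3 ≈ 24942.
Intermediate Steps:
n = 25002 (n = 522 + 24480 = 25002)
P(q) = -97/3 + q (P(q) = -4/3 + (-31 + q) = -97/3 + q)
n - P(92) = 25002 - (-97/3 + 92) = 25002 - 1*179/3 = 25002 - 179/3 = 74827/3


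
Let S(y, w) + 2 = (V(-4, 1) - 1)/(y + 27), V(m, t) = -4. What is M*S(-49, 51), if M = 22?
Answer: -39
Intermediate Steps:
S(y, w) = -2 - 5/(27 + y) (S(y, w) = -2 + (-4 - 1)/(y + 27) = -2 - 5/(27 + y))
M*S(-49, 51) = 22*((-59 - 2*(-49))/(27 - 49)) = 22*((-59 + 98)/(-22)) = 22*(-1/22*39) = 22*(-39/22) = -39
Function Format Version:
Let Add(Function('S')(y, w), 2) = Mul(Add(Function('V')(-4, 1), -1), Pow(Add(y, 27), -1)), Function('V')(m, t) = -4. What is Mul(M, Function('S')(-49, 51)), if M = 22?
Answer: -39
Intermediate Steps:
Function('S')(y, w) = Add(-2, Mul(-5, Pow(Add(27, y), -1))) (Function('S')(y, w) = Add(-2, Mul(Add(-4, -1), Pow(Add(y, 27), -1))) = Add(-2, Mul(-5, Pow(Add(27, y), -1))))
Mul(M, Function('S')(-49, 51)) = Mul(22, Mul(Pow(Add(27, -49), -1), Add(-59, Mul(-2, -49)))) = Mul(22, Mul(Pow(-22, -1), Add(-59, 98))) = Mul(22, Mul(Rational(-1, 22), 39)) = Mul(22, Rational(-39, 22)) = -39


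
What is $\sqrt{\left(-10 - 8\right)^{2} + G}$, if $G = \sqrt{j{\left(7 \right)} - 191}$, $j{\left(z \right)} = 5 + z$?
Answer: $\sqrt{324 + i \sqrt{179}} \approx 18.004 + 0.3716 i$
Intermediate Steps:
$G = i \sqrt{179}$ ($G = \sqrt{\left(5 + 7\right) - 191} = \sqrt{12 - 191} = \sqrt{-179} = i \sqrt{179} \approx 13.379 i$)
$\sqrt{\left(-10 - 8\right)^{2} + G} = \sqrt{\left(-10 - 8\right)^{2} + i \sqrt{179}} = \sqrt{\left(-18\right)^{2} + i \sqrt{179}} = \sqrt{324 + i \sqrt{179}}$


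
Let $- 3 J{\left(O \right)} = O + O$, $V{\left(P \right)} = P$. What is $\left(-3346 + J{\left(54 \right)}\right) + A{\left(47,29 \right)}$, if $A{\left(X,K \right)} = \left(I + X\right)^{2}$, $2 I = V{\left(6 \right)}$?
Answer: $-882$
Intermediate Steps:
$I = 3$ ($I = \frac{1}{2} \cdot 6 = 3$)
$J{\left(O \right)} = - \frac{2 O}{3}$ ($J{\left(O \right)} = - \frac{O + O}{3} = - \frac{2 O}{3}$)
$A{\left(X,K \right)} = \left(3 + X\right)^{2}$
$\left(-3346 + J{\left(54 \right)}\right) + A{\left(47,29 \right)} = \left(-3346 - 36\right) + \left(3 + 47\right)^{2} = \left(-3346 - 36\right) + 50^{2} = -3382 + 2500 = -882$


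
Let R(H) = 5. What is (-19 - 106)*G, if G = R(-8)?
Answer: -625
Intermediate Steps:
G = 5
(-19 - 106)*G = (-19 - 106)*5 = -125*5 = -625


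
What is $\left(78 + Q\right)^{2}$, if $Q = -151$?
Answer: $5329$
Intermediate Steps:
$\left(78 + Q\right)^{2} = \left(78 - 151\right)^{2} = \left(-73\right)^{2} = 5329$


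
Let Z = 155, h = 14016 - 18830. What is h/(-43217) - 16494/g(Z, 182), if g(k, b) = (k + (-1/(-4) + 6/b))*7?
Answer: -12264866858/814251497 ≈ -15.063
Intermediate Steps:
h = -4814
g(k, b) = 7/4 + 7*k + 42/b (g(k, b) = (k + (-1*(-¼) + 6/b))*7 = (k + (¼ + 6/b))*7 = (¼ + k + 6/b)*7 = 7/4 + 7*k + 42/b)
h/(-43217) - 16494/g(Z, 182) = -4814/(-43217) - 16494/(7/4 + 7*155 + 42/182) = -4814*(-1/43217) - 16494/(7/4 + 1085 + 42*(1/182)) = 4814/43217 - 16494/(7/4 + 1085 + 3/13) = 4814/43217 - 16494/56523/52 = 4814/43217 - 16494*52/56523 = 4814/43217 - 285896/18841 = -12264866858/814251497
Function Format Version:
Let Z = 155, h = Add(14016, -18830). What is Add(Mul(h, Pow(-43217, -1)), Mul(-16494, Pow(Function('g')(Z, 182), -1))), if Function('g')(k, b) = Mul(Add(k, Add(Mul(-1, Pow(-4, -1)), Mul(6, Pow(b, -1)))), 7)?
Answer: Rational(-12264866858, 814251497) ≈ -15.063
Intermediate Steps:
h = -4814
Function('g')(k, b) = Add(Rational(7, 4), Mul(7, k), Mul(42, Pow(b, -1))) (Function('g')(k, b) = Mul(Add(k, Add(Mul(-1, Rational(-1, 4)), Mul(6, Pow(b, -1)))), 7) = Mul(Add(k, Add(Rational(1, 4), Mul(6, Pow(b, -1)))), 7) = Mul(Add(Rational(1, 4), k, Mul(6, Pow(b, -1))), 7) = Add(Rational(7, 4), Mul(7, k), Mul(42, Pow(b, -1))))
Add(Mul(h, Pow(-43217, -1)), Mul(-16494, Pow(Function('g')(Z, 182), -1))) = Add(Mul(-4814, Pow(-43217, -1)), Mul(-16494, Pow(Add(Rational(7, 4), Mul(7, 155), Mul(42, Pow(182, -1))), -1))) = Add(Mul(-4814, Rational(-1, 43217)), Mul(-16494, Pow(Add(Rational(7, 4), 1085, Mul(42, Rational(1, 182))), -1))) = Add(Rational(4814, 43217), Mul(-16494, Pow(Add(Rational(7, 4), 1085, Rational(3, 13)), -1))) = Add(Rational(4814, 43217), Mul(-16494, Pow(Rational(56523, 52), -1))) = Add(Rational(4814, 43217), Mul(-16494, Rational(52, 56523))) = Add(Rational(4814, 43217), Rational(-285896, 18841)) = Rational(-12264866858, 814251497)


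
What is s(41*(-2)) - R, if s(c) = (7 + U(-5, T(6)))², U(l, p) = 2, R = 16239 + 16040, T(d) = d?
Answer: -32198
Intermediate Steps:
R = 32279
s(c) = 81 (s(c) = (7 + 2)² = 9² = 81)
s(41*(-2)) - R = 81 - 1*32279 = 81 - 32279 = -32198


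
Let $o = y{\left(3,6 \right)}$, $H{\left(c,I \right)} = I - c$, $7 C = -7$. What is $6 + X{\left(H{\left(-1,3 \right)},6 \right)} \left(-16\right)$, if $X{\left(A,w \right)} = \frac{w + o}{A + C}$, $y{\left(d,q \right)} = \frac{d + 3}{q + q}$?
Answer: $- \frac{86}{3} \approx -28.667$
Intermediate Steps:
$y{\left(d,q \right)} = \frac{3 + d}{2 q}$
$C = -1$ ($C = \frac{1}{7} \left(-7\right) = -1$)
$o = \frac{1}{2}$ ($o = \frac{3 + 3}{2 \cdot 6} = \frac{1}{2} \cdot \frac{1}{6} \cdot 6 = \frac{1}{2} \approx 0.5$)
$X{\left(A,w \right)} = \frac{\frac{1}{2} + w}{-1 + A}$ ($X{\left(A,w \right)} = \frac{w + \frac{1}{2}}{A - 1} = \frac{\frac{1}{2} + w}{-1 + A}$)
$6 + X{\left(H{\left(-1,3 \right)},6 \right)} \left(-16\right) = 6 + \frac{\frac{1}{2} + 6}{-1 + \left(3 - -1\right)} \left(-16\right) = 6 + \frac{1}{-1 + \left(3 + 1\right)} \frac{13}{2} \left(-16\right) = 6 + \frac{1}{-1 + 4} \cdot \frac{13}{2} \left(-16\right) = 6 + \frac{1}{3} \cdot \frac{13}{2} \left(-16\right) = 6 + \frac{13}{6} \left(-16\right) = 6 - \frac{104}{3} = - \frac{86}{3}$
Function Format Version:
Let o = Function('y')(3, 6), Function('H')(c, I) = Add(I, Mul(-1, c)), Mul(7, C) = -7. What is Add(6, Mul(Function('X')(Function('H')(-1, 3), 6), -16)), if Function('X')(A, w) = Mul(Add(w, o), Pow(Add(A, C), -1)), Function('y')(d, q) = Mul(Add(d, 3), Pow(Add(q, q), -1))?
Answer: Rational(-86, 3) ≈ -28.667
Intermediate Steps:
Function('y')(d, q) = Mul(Rational(1, 2), Pow(q, -1), Add(3, d)) (Function('y')(d, q) = Mul(Add(3, d), Pow(Mul(2, q), -1)) = Mul(Add(3, d), Mul(Rational(1, 2), Pow(q, -1))) = Mul(Rational(1, 2), Pow(q, -1), Add(3, d)))
C = -1 (C = Mul(Rational(1, 7), -7) = -1)
o = Rational(1, 2) (o = Mul(Rational(1, 2), Pow(6, -1), Add(3, 3)) = Mul(Rational(1, 2), Rational(1, 6), 6) = Rational(1, 2) ≈ 0.50000)
Function('X')(A, w) = Mul(Pow(Add(-1, A), -1), Add(Rational(1, 2), w)) (Function('X')(A, w) = Mul(Add(w, Rational(1, 2)), Pow(Add(A, -1), -1)) = Mul(Add(Rational(1, 2), w), Pow(Add(-1, A), -1)) = Mul(Pow(Add(-1, A), -1), Add(Rational(1, 2), w)))
Add(6, Mul(Function('X')(Function('H')(-1, 3), 6), -16)) = Add(6, Mul(Mul(Pow(Add(-1, Add(3, Mul(-1, -1))), -1), Add(Rational(1, 2), 6)), -16)) = Add(6, Mul(Mul(Pow(Add(-1, Add(3, 1)), -1), Rational(13, 2)), -16)) = Add(6, Mul(Mul(Pow(Add(-1, 4), -1), Rational(13, 2)), -16)) = Add(6, Mul(Mul(Pow(3, -1), Rational(13, 2)), -16)) = Add(6, Mul(Mul(Rational(1, 3), Rational(13, 2)), -16)) = Add(6, Mul(Rational(13, 6), -16)) = Add(6, Rational(-104, 3)) = Rational(-86, 3)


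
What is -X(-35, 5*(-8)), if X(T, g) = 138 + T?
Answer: -103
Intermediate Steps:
-X(-35, 5*(-8)) = -(138 - 35) = -1*103 = -103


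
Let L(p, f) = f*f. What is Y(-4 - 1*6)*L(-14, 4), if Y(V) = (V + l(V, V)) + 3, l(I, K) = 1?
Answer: -96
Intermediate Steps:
L(p, f) = f²
Y(V) = 4 + V (Y(V) = (V + 1) + 3 = (1 + V) + 3 = 4 + V)
Y(-4 - 1*6)*L(-14, 4) = (4 + (-4 - 1*6))*4² = (4 + (-4 - 6))*16 = (4 - 10)*16 = -6*16 = -96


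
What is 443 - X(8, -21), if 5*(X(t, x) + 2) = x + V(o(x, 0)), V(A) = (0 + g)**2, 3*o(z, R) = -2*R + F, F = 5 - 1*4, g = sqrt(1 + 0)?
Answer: 449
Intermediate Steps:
g = 1 (g = sqrt(1) = 1)
F = 1 (F = 5 - 4 = 1)
o(z, R) = 1/3 - 2*R/3 (o(z, R) = (-2*R + 1)/3 = (1 - 2*R)/3 = 1/3 - 2*R/3)
V(A) = 1 (V(A) = (0 + 1)**2 = 1**2 = 1)
X(t, x) = -9/5 + x/5 (X(t, x) = -2 + (x + 1)/5 = -2 + (1 + x)/5 = -2 + (1/5 + x/5) = -9/5 + x/5)
443 - X(8, -21) = 443 - (-9/5 + (1/5)*(-21)) = 443 - (-9/5 - 21/5) = 443 - 1*(-6) = 443 + 6 = 449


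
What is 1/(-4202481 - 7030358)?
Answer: -1/11232839 ≈ -8.9025e-8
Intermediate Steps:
1/(-4202481 - 7030358) = 1/(-11232839) = -1/11232839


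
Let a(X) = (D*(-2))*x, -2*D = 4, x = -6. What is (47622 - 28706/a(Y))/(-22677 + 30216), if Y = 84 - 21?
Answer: 585817/90468 ≈ 6.4754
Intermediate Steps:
D = -2 (D = -1/2*4 = -2)
Y = 63
a(X) = -24 (a(X) = -2*(-2)*(-6) = 4*(-6) = -24)
(47622 - 28706/a(Y))/(-22677 + 30216) = (47622 - 28706/(-24))/(-22677 + 30216) = (47622 - 28706*(-1/24))/7539 = (47622 + 14353/12)*(1/7539) = (585817/12)*(1/7539) = 585817/90468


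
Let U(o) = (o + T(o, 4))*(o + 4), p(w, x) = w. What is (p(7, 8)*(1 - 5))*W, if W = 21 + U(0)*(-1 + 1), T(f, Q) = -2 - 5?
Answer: -588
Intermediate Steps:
T(f, Q) = -7
U(o) = (-7 + o)*(4 + o) (U(o) = (o - 7)*(o + 4) = (-7 + o)*(4 + o))
W = 21 (W = 21 + (-28 + 0² - 3*0)*(-1 + 1) = 21 + (-28 + 0 + 0)*0 = 21 - 28*0 = 21 + 0 = 21)
(p(7, 8)*(1 - 5))*W = (7*(1 - 5))*21 = (7*(-4))*21 = -28*21 = -588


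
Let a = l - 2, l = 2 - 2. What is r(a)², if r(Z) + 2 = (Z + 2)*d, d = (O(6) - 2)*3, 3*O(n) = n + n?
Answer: 4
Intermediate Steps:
l = 0
O(n) = 2*n/3 (O(n) = (n + n)/3 = (2*n)/3 = 2*n/3)
d = 6 (d = ((⅔)*6 - 2)*3 = (4 - 2)*3 = 2*3 = 6)
a = -2 (a = 0 - 2 = -2)
r(Z) = 10 + 6*Z (r(Z) = -2 + (Z + 2)*6 = -2 + (2 + Z)*6 = -2 + (12 + 6*Z) = 10 + 6*Z)
r(a)² = (10 + 6*(-2))² = (10 - 12)² = (-2)² = 4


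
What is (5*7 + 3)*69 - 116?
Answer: 2506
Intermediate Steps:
(5*7 + 3)*69 - 116 = (35 + 3)*69 - 116 = 38*69 - 116 = 2622 - 116 = 2506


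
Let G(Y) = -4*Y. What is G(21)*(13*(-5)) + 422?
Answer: 5882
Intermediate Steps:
G(21)*(13*(-5)) + 422 = (-4*21)*(13*(-5)) + 422 = -84*(-65) + 422 = 5460 + 422 = 5882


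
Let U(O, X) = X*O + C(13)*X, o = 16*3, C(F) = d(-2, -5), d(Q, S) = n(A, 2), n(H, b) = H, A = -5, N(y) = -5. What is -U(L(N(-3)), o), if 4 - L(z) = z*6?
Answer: -1392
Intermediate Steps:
d(Q, S) = -5
C(F) = -5
o = 48
L(z) = 4 - 6*z (L(z) = 4 - z*6 = 4 - 6*z)
U(O, X) = -5*X + O*X (U(O, X) = X*O - 5*X = O*X - 5*X = -5*X + O*X)
-U(L(N(-3)), o) = -48*(-5 + (4 - 6*(-5))) = -48*(-5 + (4 + 30)) = -48*(-5 + 34) = -48*29 = -1*1392 = -1392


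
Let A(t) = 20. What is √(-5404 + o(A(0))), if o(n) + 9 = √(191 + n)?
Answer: √(-5413 + √211) ≈ 73.474*I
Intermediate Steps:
o(n) = -9 + √(191 + n)
√(-5404 + o(A(0))) = √(-5404 + (-9 + √(191 + 20))) = √(-5404 + (-9 + √211)) = √(-5413 + √211)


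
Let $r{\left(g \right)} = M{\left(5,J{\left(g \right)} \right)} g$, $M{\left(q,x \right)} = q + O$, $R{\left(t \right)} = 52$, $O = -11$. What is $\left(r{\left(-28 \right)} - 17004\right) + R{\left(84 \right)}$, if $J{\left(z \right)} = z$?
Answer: $-16784$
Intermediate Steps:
$M{\left(q,x \right)} = -11 + q$ ($M{\left(q,x \right)} = q - 11 = -11 + q$)
$r{\left(g \right)} = - 6 g$ ($r{\left(g \right)} = \left(-11 + 5\right) g = - 6 g$)
$\left(r{\left(-28 \right)} - 17004\right) + R{\left(84 \right)} = \left(\left(-6\right) \left(-28\right) - 17004\right) + 52 = \left(168 - 17004\right) + 52 = -16836 + 52 = -16784$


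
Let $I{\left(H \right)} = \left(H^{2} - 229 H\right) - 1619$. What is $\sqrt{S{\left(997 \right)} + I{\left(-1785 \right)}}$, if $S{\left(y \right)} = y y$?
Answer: $14 \sqrt{23405} \approx 2141.8$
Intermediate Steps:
$S{\left(y \right)} = y^{2}$
$I{\left(H \right)} = -1619 + H^{2} - 229 H$
$\sqrt{S{\left(997 \right)} + I{\left(-1785 \right)}} = \sqrt{997^{2} - \left(-407146 - 3186225\right)} = \sqrt{994009 + \left(-1619 + 3186225 + 408765\right)} = \sqrt{994009 + 3593371} = \sqrt{4587380} = 14 \sqrt{23405}$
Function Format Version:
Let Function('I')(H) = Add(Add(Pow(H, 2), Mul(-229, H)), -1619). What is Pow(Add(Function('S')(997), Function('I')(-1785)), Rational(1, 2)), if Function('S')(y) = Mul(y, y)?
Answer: Mul(14, Pow(23405, Rational(1, 2))) ≈ 2141.8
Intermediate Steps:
Function('S')(y) = Pow(y, 2)
Function('I')(H) = Add(-1619, Pow(H, 2), Mul(-229, H))
Pow(Add(Function('S')(997), Function('I')(-1785)), Rational(1, 2)) = Pow(Add(Pow(997, 2), Add(-1619, Pow(-1785, 2), Mul(-229, -1785))), Rational(1, 2)) = Pow(Add(994009, Add(-1619, 3186225, 408765)), Rational(1, 2)) = Pow(Add(994009, 3593371), Rational(1, 2)) = Pow(4587380, Rational(1, 2)) = Mul(14, Pow(23405, Rational(1, 2)))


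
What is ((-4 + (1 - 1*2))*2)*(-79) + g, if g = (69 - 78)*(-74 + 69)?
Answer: 835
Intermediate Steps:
g = 45 (g = -9*(-5) = 45)
((-4 + (1 - 1*2))*2)*(-79) + g = ((-4 + (1 - 1*2))*2)*(-79) + 45 = ((-4 + (1 - 2))*2)*(-79) + 45 = ((-4 - 1)*2)*(-79) + 45 = -5*2*(-79) + 45 = -10*(-79) + 45 = 790 + 45 = 835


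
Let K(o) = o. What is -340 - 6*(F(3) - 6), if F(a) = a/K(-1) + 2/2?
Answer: -292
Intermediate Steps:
F(a) = 1 - a (F(a) = a/(-1) + 2/2 = a*(-1) + 2*(½) = -a + 1 = 1 - a)
-340 - 6*(F(3) - 6) = -340 - 6*((1 - 1*3) - 6) = -340 - 6*((1 - 3) - 6) = -340 - 6*(-2 - 6) = -340 - 6*(-8) = -340 + 48 = -292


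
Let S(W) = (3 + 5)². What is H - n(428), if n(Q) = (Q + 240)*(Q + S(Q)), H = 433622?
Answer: 104966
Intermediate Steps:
S(W) = 64 (S(W) = 8² = 64)
n(Q) = (64 + Q)*(240 + Q) (n(Q) = (Q + 240)*(Q + 64) = (240 + Q)*(64 + Q) = (64 + Q)*(240 + Q))
H - n(428) = 433622 - (15360 + 428² + 304*428) = 433622 - (15360 + 183184 + 130112) = 433622 - 1*328656 = 433622 - 328656 = 104966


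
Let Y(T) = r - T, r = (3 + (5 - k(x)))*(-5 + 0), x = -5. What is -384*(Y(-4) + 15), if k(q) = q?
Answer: 17664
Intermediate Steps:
r = -65 (r = (3 + (5 - 1*(-5)))*(-5 + 0) = (3 + (5 + 5))*(-5) = (3 + 10)*(-5) = 13*(-5) = -65)
Y(T) = -65 - T
-384*(Y(-4) + 15) = -384*((-65 - 1*(-4)) + 15) = -384*((-65 + 4) + 15) = -384*(-61 + 15) = -384*(-46) = 17664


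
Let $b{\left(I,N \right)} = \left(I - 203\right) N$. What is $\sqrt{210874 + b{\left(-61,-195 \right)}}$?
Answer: $\sqrt{262354} \approx 512.21$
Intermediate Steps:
$b{\left(I,N \right)} = N \left(-203 + I\right)$ ($b{\left(I,N \right)} = \left(-203 + I\right) N = N \left(-203 + I\right)$)
$\sqrt{210874 + b{\left(-61,-195 \right)}} = \sqrt{210874 - 195 \left(-203 - 61\right)} = \sqrt{210874 - -51480} = \sqrt{210874 + 51480} = \sqrt{262354}$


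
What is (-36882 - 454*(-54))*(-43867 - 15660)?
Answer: 736110882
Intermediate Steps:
(-36882 - 454*(-54))*(-43867 - 15660) = (-36882 + 24516)*(-59527) = -12366*(-59527) = 736110882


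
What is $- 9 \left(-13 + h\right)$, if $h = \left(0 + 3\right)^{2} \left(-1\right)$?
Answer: $198$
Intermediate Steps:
$h = -9$ ($h = 3^{2} \left(-1\right) = 9 \left(-1\right) = -9$)
$- 9 \left(-13 + h\right) = - 9 \left(-13 - 9\right) = \left(-9\right) \left(-22\right) = 198$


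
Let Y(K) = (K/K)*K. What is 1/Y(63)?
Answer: 1/63 ≈ 0.015873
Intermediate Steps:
Y(K) = K (Y(K) = 1*K = K)
1/Y(63) = 1/63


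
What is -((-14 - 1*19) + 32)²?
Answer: -1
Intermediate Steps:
-((-14 - 1*19) + 32)² = -((-14 - 19) + 32)² = -(-33 + 32)² = -1*(-1)² = -1*1 = -1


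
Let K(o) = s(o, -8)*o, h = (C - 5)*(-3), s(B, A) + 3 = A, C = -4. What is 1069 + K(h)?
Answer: 772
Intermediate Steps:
s(B, A) = -3 + A
h = 27 (h = (-4 - 5)*(-3) = -9*(-3) = 27)
K(o) = -11*o (K(o) = (-3 - 8)*o = -11*o)
1069 + K(h) = 1069 - 11*27 = 1069 - 297 = 772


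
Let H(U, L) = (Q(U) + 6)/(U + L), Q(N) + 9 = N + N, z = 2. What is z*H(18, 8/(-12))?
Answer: 99/26 ≈ 3.8077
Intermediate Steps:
Q(N) = -9 + 2*N (Q(N) = -9 + (N + N) = -9 + 2*N)
H(U, L) = (-3 + 2*U)/(L + U) (H(U, L) = ((-9 + 2*U) + 6)/(U + L) = (-3 + 2*U)/(L + U))
z*H(18, 8/(-12)) = 2*((-3 + 2*18)/(8/(-12) + 18)) = 2*((-3 + 36)/(8*(-1/12) + 18)) = 2*(33/(-⅔ + 18)) = 2*(33/(52/3)) = 2*((3/52)*33) = 2*(99/52) = 99/26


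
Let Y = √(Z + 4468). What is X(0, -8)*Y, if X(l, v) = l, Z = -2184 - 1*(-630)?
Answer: 0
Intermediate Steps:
Z = -1554 (Z = -2184 + 630 = -1554)
Y = √2914 (Y = √(-1554 + 4468) = √2914 ≈ 53.981)
X(0, -8)*Y = 0*√2914 = 0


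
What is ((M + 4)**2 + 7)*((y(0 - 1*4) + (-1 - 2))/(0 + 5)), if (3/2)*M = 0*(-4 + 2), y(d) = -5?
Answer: -184/5 ≈ -36.800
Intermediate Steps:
M = 0 (M = 2*(0*(-4 + 2))/3 = 2*(0*(-2))/3 = (2/3)*0 = 0)
((M + 4)**2 + 7)*((y(0 - 1*4) + (-1 - 2))/(0 + 5)) = ((0 + 4)**2 + 7)*((-5 + (-1 - 2))/(0 + 5)) = (4**2 + 7)*((-5 - 3)/5) = (16 + 7)*(-8*1/5) = 23*(-8/5) = -184/5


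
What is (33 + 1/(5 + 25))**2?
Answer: 982081/900 ≈ 1091.2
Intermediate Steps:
(33 + 1/(5 + 25))**2 = (33 + 1/30)**2 = (991/30)**2 = 982081/900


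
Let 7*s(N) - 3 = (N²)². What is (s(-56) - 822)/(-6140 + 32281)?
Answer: 9828745/182987 ≈ 53.713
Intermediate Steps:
s(N) = 3/7 + N⁴/7 (s(N) = 3/7 + (N²)²/7 = 3/7 + N⁴/7)
(s(-56) - 822)/(-6140 + 32281) = ((3/7 + (⅐)*(-56)⁴) - 822)/(-6140 + 32281) = ((3/7 + (⅐)*9834496) - 822)/26141 = ((3/7 + 1404928) - 822)*(1/26141) = (9834499/7 - 822)*(1/26141) = (9828745/7)*(1/26141) = 9828745/182987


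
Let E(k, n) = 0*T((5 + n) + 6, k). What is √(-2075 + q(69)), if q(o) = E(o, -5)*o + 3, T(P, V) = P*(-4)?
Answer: 2*I*√518 ≈ 45.519*I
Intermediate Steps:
T(P, V) = -4*P
E(k, n) = 0 (E(k, n) = 0*(-4*((5 + n) + 6)) = 0*(-4*(11 + n)) = 0*(-44 - 4*n) = 0)
q(o) = 3 (q(o) = 0*o + 3 = 0 + 3 = 3)
√(-2075 + q(69)) = √(-2075 + 3) = √(-2072) = 2*I*√518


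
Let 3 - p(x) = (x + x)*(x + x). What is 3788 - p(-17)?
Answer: 4941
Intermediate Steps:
p(x) = 3 - 4*x² (p(x) = 3 - (x + x)*(x + x) = 3 - 2*x*2*x = 3 - 4*x²)
3788 - p(-17) = 3788 - (3 - 4*(-17)²) = 3788 - (3 - 4*289) = 3788 - (3 - 1156) = 3788 - 1*(-1153) = 3788 + 1153 = 4941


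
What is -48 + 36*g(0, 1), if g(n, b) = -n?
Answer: -48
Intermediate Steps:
-48 + 36*g(0, 1) = -48 + 36*(-1*0) = -48 + 36*0 = -48 + 0 = -48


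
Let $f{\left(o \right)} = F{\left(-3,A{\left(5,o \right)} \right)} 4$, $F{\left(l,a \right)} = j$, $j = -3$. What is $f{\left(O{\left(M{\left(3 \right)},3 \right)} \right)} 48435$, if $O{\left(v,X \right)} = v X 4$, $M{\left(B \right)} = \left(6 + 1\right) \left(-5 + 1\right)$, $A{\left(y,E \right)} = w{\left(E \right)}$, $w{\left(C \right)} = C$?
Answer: $-581220$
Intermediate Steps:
$A{\left(y,E \right)} = E$
$F{\left(l,a \right)} = -3$
$M{\left(B \right)} = -28$ ($M{\left(B \right)} = 7 \left(-4\right) = -28$)
$O{\left(v,X \right)} = 4 X v$ ($O{\left(v,X \right)} = X v 4 = 4 X v$)
$f{\left(o \right)} = -12$ ($f{\left(o \right)} = \left(-3\right) 4 = -12$)
$f{\left(O{\left(M{\left(3 \right)},3 \right)} \right)} 48435 = \left(-12\right) 48435 = -581220$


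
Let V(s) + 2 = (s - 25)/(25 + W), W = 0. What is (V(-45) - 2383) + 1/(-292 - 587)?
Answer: -10494386/4395 ≈ -2387.8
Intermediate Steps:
V(s) = -3 + s/25 (V(s) = -2 + (s - 25)/(25 + 0) = -2 + (-25 + s)/25 = -2 + (-25 + s)*(1/25) = -2 + (-1 + s/25) = -3 + s/25)
(V(-45) - 2383) + 1/(-292 - 587) = ((-3 + (1/25)*(-45)) - 2383) + 1/(-292 - 587) = ((-3 - 9/5) - 2383) + 1/(-879) = (-24/5 - 2383) - 1/879 = -11939/5 - 1/879 = -10494386/4395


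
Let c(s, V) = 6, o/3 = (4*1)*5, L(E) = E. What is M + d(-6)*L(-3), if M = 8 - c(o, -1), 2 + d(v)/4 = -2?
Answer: 50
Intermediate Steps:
o = 60 (o = 3*((4*1)*5) = 3*(4*5) = 3*20 = 60)
d(v) = -16 (d(v) = -8 + 4*(-2) = -8 - 8 = -16)
M = 2 (M = 8 - 1*6 = 8 - 6 = 2)
M + d(-6)*L(-3) = 2 - 16*(-3) = 2 + 48 = 50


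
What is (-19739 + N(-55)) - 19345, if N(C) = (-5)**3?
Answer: -39209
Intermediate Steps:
N(C) = -125
(-19739 + N(-55)) - 19345 = (-19739 - 125) - 19345 = -19864 - 19345 = -39209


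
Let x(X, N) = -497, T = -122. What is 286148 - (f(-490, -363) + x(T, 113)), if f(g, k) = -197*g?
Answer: 190115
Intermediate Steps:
286148 - (f(-490, -363) + x(T, 113)) = 286148 - (-197*(-490) - 497) = 286148 - (96530 - 497) = 286148 - 1*96033 = 286148 - 96033 = 190115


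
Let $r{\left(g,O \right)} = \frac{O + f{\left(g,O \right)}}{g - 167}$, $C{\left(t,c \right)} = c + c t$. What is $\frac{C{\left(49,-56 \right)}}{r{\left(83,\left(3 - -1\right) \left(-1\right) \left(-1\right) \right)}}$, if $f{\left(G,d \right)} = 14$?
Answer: $\frac{39200}{3} \approx 13067.0$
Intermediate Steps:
$r{\left(g,O \right)} = \frac{14 + O}{-167 + g}$ ($r{\left(g,O \right)} = \frac{O + 14}{g - 167} = \frac{14 + O}{-167 + g}$)
$\frac{C{\left(49,-56 \right)}}{r{\left(83,\left(3 - -1\right) \left(-1\right) \left(-1\right) \right)}} = \frac{\left(-56\right) \left(1 + 49\right)}{\frac{1}{-167 + 83} \left(14 + \left(3 - -1\right) \left(-1\right) \left(-1\right)\right)} = \frac{\left(-56\right) 50}{\frac{1}{-84} \left(14 + \left(3 + 1\right) \left(-1\right) \left(-1\right)\right)} = - \frac{2800}{\left(- \frac{1}{84}\right) \left(14 + 4 \left(-1\right) \left(-1\right)\right)} = - \frac{2800}{\left(- \frac{1}{84}\right) \left(14 - -4\right)} = - \frac{2800}{\left(- \frac{1}{84}\right) \left(14 + 4\right)} = - \frac{2800}{\left(- \frac{1}{84}\right) 18} = - \frac{2800}{- \frac{3}{14}} = \left(-2800\right) \left(- \frac{14}{3}\right) = \frac{39200}{3}$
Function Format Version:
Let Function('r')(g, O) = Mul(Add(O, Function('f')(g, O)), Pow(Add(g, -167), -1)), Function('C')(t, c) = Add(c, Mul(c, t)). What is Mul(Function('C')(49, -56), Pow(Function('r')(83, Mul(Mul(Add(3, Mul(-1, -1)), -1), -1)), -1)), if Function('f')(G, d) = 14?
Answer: Rational(39200, 3) ≈ 13067.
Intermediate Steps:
Function('r')(g, O) = Mul(Pow(Add(-167, g), -1), Add(14, O)) (Function('r')(g, O) = Mul(Add(O, 14), Pow(Add(g, -167), -1)) = Mul(Add(14, O), Pow(Add(-167, g), -1)) = Mul(Pow(Add(-167, g), -1), Add(14, O)))
Mul(Function('C')(49, -56), Pow(Function('r')(83, Mul(Mul(Add(3, Mul(-1, -1)), -1), -1)), -1)) = Mul(Mul(-56, Add(1, 49)), Pow(Mul(Pow(Add(-167, 83), -1), Add(14, Mul(Mul(Add(3, Mul(-1, -1)), -1), -1))), -1)) = Mul(Mul(-56, 50), Pow(Mul(Pow(-84, -1), Add(14, Mul(Mul(Add(3, 1), -1), -1))), -1)) = Mul(-2800, Pow(Mul(Rational(-1, 84), Add(14, Mul(Mul(4, -1), -1))), -1)) = Mul(-2800, Pow(Mul(Rational(-1, 84), Add(14, Mul(-4, -1))), -1)) = Mul(-2800, Pow(Mul(Rational(-1, 84), Add(14, 4)), -1)) = Mul(-2800, Pow(Mul(Rational(-1, 84), 18), -1)) = Mul(-2800, Pow(Rational(-3, 14), -1)) = Mul(-2800, Rational(-14, 3)) = Rational(39200, 3)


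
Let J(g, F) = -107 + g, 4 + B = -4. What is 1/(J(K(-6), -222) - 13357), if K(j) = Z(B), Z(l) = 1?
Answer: -1/13463 ≈ -7.4278e-5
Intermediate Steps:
B = -8 (B = -4 - 4 = -8)
K(j) = 1
1/(J(K(-6), -222) - 13357) = 1/((-107 + 1) - 13357) = 1/(-106 - 13357) = 1/(-13463) = -1/13463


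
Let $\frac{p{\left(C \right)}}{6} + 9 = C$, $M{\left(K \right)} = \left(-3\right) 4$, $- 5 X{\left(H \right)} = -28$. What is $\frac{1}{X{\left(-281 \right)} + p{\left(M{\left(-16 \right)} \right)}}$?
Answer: $- \frac{5}{602} \approx -0.0083057$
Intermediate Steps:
$X{\left(H \right)} = \frac{28}{5}$ ($X{\left(H \right)} = \left(- \frac{1}{5}\right) \left(-28\right) = \frac{28}{5}$)
$M{\left(K \right)} = -12$
$p{\left(C \right)} = -54 + 6 C$
$\frac{1}{X{\left(-281 \right)} + p{\left(M{\left(-16 \right)} \right)}} = \frac{1}{\frac{28}{5} + \left(-54 + 6 \left(-12\right)\right)} = \frac{1}{\frac{28}{5} - 126} = \frac{1}{- \frac{602}{5}} = - \frac{5}{602}$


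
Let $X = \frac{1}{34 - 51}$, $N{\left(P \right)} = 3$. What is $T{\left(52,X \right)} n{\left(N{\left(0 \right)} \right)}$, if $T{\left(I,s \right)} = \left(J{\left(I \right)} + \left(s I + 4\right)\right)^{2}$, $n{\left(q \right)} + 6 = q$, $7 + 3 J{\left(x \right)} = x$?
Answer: $- \frac{220323}{289} \approx -762.36$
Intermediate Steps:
$J{\left(x \right)} = - \frac{7}{3} + \frac{x}{3}$
$n{\left(q \right)} = -6 + q$
$X = - \frac{1}{17}$ ($X = \frac{1}{-17} = - \frac{1}{17} \approx -0.058824$)
$T{\left(I,s \right)} = \left(\frac{5}{3} + \frac{I}{3} + I s\right)^{2}$ ($T{\left(I,s \right)} = \left(\left(- \frac{7}{3} + \frac{I}{3}\right) + \left(s I + 4\right)\right)^{2} = \left(\left(- \frac{7}{3} + \frac{I}{3}\right) + \left(I s + 4\right)\right)^{2} = \left(\left(- \frac{7}{3} + \frac{I}{3}\right) + \left(4 + I s\right)\right)^{2} = \left(\frac{5}{3} + \frac{I}{3} + I s\right)^{2}$)
$T{\left(52,X \right)} n{\left(N{\left(0 \right)} \right)} = \frac{\left(5 + 52 + 3 \cdot 52 \left(- \frac{1}{17}\right)\right)^{2}}{9} \left(-6 + 3\right) = \frac{\left(5 + 52 - \frac{156}{17}\right)^{2}}{9} \left(-3\right) = \frac{\left(\frac{813}{17}\right)^{2}}{9} \left(-3\right) = \frac{1}{9} \cdot \frac{660969}{289} \left(-3\right) = \frac{73441}{289} \left(-3\right) = - \frac{220323}{289}$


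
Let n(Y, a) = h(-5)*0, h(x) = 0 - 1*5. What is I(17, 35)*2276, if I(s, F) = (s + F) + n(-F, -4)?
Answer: 118352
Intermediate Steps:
h(x) = -5 (h(x) = 0 - 5 = -5)
n(Y, a) = 0 (n(Y, a) = -5*0 = 0)
I(s, F) = F + s (I(s, F) = (s + F) + 0 = (F + s) + 0 = F + s)
I(17, 35)*2276 = (35 + 17)*2276 = 52*2276 = 118352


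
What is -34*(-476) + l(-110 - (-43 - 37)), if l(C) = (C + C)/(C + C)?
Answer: 16185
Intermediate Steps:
l(C) = 1 (l(C) = (2*C)/((2*C)) = (2*C)*(1/(2*C)) = 1)
-34*(-476) + l(-110 - (-43 - 37)) = -34*(-476) + 1 = 16184 + 1 = 16185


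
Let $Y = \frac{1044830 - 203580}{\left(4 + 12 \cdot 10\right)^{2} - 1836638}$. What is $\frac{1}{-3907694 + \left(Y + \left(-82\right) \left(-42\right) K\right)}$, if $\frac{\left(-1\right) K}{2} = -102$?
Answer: $- \frac{910631}{2918680230083} \approx -3.12 \cdot 10^{-7}$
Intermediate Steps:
$K = 204$ ($K = \left(-2\right) \left(-102\right) = 204$)
$Y = - \frac{420625}{910631}$ ($Y = \frac{841250}{\left(4 + 120\right)^{2} - 1836638} = \frac{841250}{124^{2} - 1836638} = \frac{841250}{15376 - 1836638} = \frac{841250}{-1821262} = 841250 \left(- \frac{1}{1821262}\right) = - \frac{420625}{910631} \approx -0.46191$)
$\frac{1}{-3907694 + \left(Y + \left(-82\right) \left(-42\right) K\right)} = \frac{1}{-3907694 - \left(\frac{420625}{910631} - \left(-82\right) \left(-42\right) 204\right)} = \frac{1}{-3907694 + \left(- \frac{420625}{910631} + 3444 \cdot 204\right)} = \frac{1}{-3907694 + \left(- \frac{420625}{910631} + 702576\right)} = \frac{1}{-3907694 + \frac{639787064831}{910631}} = \frac{1}{- \frac{2918680230083}{910631}} = - \frac{910631}{2918680230083}$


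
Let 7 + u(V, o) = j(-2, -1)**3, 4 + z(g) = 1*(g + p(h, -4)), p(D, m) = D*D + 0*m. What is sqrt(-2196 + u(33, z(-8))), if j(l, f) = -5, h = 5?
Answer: 2*I*sqrt(582) ≈ 48.249*I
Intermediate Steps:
p(D, m) = D**2 (p(D, m) = D**2 + 0 = D**2)
z(g) = 21 + g (z(g) = -4 + 1*(g + 5**2) = -4 + 1*(g + 25) = -4 + 1*(25 + g) = -4 + (25 + g) = 21 + g)
u(V, o) = -132 (u(V, o) = -7 + (-5)**3 = -7 - 125 = -132)
sqrt(-2196 + u(33, z(-8))) = sqrt(-2196 - 132) = sqrt(-2328) = 2*I*sqrt(582)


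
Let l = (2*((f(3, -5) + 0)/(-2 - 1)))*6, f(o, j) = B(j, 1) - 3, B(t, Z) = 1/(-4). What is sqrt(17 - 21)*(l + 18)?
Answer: 62*I ≈ 62.0*I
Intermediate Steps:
B(t, Z) = -1/4
f(o, j) = -13/4 (f(o, j) = -1/4 - 3 = -13/4)
l = 13 (l = (2*((-13/4 + 0)/(-2 - 1)))*6 = (2*(-13/4/(-3)))*6 = (2*(-13/4*(-1/3)))*6 = (2*(13/12))*6 = (13/6)*6 = 13)
sqrt(17 - 21)*(l + 18) = sqrt(17 - 21)*(13 + 18) = sqrt(-4)*31 = (2*I)*31 = 62*I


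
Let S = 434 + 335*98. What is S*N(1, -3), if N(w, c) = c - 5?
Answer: -266112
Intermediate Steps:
N(w, c) = -5 + c
S = 33264 (S = 434 + 32830 = 33264)
S*N(1, -3) = 33264*(-5 - 3) = 33264*(-8) = -266112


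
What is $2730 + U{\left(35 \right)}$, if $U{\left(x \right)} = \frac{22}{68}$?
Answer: $\frac{92831}{34} \approx 2730.3$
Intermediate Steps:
$U{\left(x \right)} = \frac{11}{34}$ ($U{\left(x \right)} = 22 \cdot \frac{1}{68} = \frac{11}{34}$)
$2730 + U{\left(35 \right)} = 2730 + \frac{11}{34} = \frac{92831}{34}$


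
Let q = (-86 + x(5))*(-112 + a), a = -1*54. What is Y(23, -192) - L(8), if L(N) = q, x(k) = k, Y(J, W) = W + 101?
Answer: -13537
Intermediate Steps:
Y(J, W) = 101 + W
a = -54
q = 13446 (q = (-86 + 5)*(-112 - 54) = -81*(-166) = 13446)
L(N) = 13446
Y(23, -192) - L(8) = (101 - 192) - 1*13446 = -91 - 13446 = -13537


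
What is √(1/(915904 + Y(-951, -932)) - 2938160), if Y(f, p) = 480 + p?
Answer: I*√615582983675631297/457726 ≈ 1714.1*I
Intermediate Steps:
√(1/(915904 + Y(-951, -932)) - 2938160) = √(1/(915904 + (480 - 932)) - 2938160) = √(1/(915904 - 452) - 2938160) = √(1/915452 - 2938160) = √(-2689744448319/915452) = I*√615582983675631297/457726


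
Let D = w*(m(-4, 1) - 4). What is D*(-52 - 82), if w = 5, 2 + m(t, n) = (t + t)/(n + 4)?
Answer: 5092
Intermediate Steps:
m(t, n) = -2 + 2*t/(4 + n) (m(t, n) = -2 + (t + t)/(n + 4) = -2 + (2*t)/(4 + n) = -2 + 2*t/(4 + n))
D = -38 (D = 5*(2*(-4 - 4 - 1*1)/(4 + 1) - 4) = 5*(2*(-4 - 4 - 1)/5 - 4) = 5*(2*(⅕)*(-9) - 4) = 5*(-18/5 - 4) = 5*(-38/5) = -38)
D*(-52 - 82) = -38*(-52 - 82) = -38*(-134) = 5092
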